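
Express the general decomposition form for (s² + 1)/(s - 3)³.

Repeated linear factor (power 3): A/(s - 3) + B/(s - 3)² + C/(s - 3)³


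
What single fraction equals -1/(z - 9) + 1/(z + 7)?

Common denominator (z - 9)(z + 7). Numerator: -1(z + 7) + 1(z - 9) = (-z - 7) + (z - 9) = -16
Result: (-16)/[(z - 9)(z + 7)]


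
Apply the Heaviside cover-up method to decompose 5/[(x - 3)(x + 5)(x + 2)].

Cover (x - 3), x=3: α = 5/[(3 + 5)(3 + 2)] = 1/8. Cover (x + 5), x=-5: β = 5/[(-5 - 3)(-5 + 2)] = 5/24. Cover (x + 2), x=-2: γ = 5/[(-2 - 3)(-2 + 5)] = -1/3.
Result: (1/8)/(x - 3) + (5/24)/(x + 5) - (1/3)/(x + 2)


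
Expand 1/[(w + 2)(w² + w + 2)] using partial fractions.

Cover-up at w = -2: P = 1/((-2)² + 1·(-2) + 2) = 1/4. Then Q = -P = -1/4, R = -P·(1 - 2) = 1/4
Result: (1/4)/(w + 2) - ((1/4)w - 1/4)/(w² + w + 2)


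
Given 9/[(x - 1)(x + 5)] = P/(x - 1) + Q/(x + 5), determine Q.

Cover-up at x = -5: Q = 9/(-5 - 1) = -9/6 = -3/2


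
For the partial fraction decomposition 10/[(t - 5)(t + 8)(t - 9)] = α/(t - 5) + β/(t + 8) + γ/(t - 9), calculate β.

Cover-up at t = -8: β = 10/[(-8 - 5)(-8 - 9)] = 10/[(-13)(-17)] = 10/221


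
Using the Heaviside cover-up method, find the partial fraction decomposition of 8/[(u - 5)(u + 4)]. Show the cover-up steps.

Cover (u - 5): set u=5, get A = 8/(5 + 4) = 8/9. Cover (u + 4): set u=-4, get B = 8/(-4 - 5) = -8/9.
Result: (8/9)/(u - 5) - (8/9)/(u + 4)


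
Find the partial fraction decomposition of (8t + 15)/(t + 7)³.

(8t + 15) = A(t + 7)² + B(t + 7) + C. At t = -7: C = 8·(-7) + 15 = -41. Coefficients: A = 0, B = 8
Result: 8/(t + 7)² - 41/(t + 7)³


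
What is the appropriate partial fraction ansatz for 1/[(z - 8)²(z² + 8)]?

Repeated linear + quadratic: α/(z - 8) + β/(z - 8)² + (γz + δ)/(z² + 8)


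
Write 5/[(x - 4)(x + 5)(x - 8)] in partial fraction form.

Using cover-up method: α = -5/36, β = 5/117, γ = 5/52
Result: (-5/36)/(x - 4) + (5/117)/(x + 5) + (5/52)/(x - 8)


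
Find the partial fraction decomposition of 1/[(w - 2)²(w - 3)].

Cover-up at w=3: C = 1/(3 - 2)² = 1. Cover-up at w=2: B = 1/(2 - 3) = -1. Comparing w² coeff: A = -C = -1
Result: -1/(w - 2) - 1/(w - 2)² + 1/(w - 3)


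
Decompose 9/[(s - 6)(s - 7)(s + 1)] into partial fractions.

Using cover-up method: A = -9/7, B = 9/8, C = 9/56
Result: (-9/7)/(s - 6) + (9/8)/(s - 7) + (9/56)/(s + 1)


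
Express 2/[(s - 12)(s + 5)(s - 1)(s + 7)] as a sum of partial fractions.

Using Heaviside cover-up: (2/3553)/(s - 12) + (1/102)/(s + 5) - (1/264)/(s - 1) - (1/152)/(s + 7)


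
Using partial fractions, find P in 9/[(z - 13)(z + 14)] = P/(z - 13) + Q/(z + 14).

Cover-up at z = 13: P = 9/(13 + 14) = 9/27 = 1/3


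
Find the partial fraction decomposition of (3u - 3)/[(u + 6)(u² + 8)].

At u=-6: α = (3·(-6) - 3)/((-6)² + 8) = -21/44. β = -α = 21/44, γ = 3 - (-6)·α = 3/22
Result: (-21/44)/(u + 6) + ((21/44)u + 3/22)/(u² + 8)


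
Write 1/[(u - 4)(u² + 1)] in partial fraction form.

Cover-up at u = 4: P = 1/(4² + 1) = 1/17. Then Q = -P = -1/17, R = -P·(0 + 4) = -4/17
Result: (1/17)/(u - 4) - ((1/17)u + 4/17)/(u² + 1)


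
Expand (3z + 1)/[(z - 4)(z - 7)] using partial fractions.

At z=4: A = (3·4 + 1)/(4 - 7) = -13/3. At z=7: B = (3·7 + 1)/(7 - 4) = 22/3
Result: (-13/3)/(z - 4) + (22/3)/(z - 7)


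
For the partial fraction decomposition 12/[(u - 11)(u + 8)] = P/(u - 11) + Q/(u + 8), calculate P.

Cover-up at u = 11: P = 12/(11 + 8) = 12/19


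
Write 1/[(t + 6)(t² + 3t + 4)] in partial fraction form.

Cover-up at t = -6: P = 1/((-6)² + 3·(-6) + 4) = 1/22. Then Q = -P = -1/22, R = -P·(3 - 6) = 3/22
Result: (1/22)/(t + 6) - ((1/22)t - 3/22)/(t² + 3t + 4)


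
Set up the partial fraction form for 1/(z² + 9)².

Repeated quadratic factor: (Pz + Q)/(z² + 9) + (Rz + S)/(z² + 9)²


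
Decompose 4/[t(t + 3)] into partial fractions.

4/t(t + 3) = P/t + Q/(t + 3). P = 4/(0 + 3) = 4/3, Q = 4/(-3 - 0) = -4/3
Result: (4/3)/t - (4/3)/(t + 3)


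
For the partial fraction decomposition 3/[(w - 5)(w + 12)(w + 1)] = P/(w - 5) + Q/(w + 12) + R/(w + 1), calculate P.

Cover-up at w = 5: P = 3/[(5 + 12)(5 + 1)] = 3/[(17)(6)] = 3/102 = 1/34


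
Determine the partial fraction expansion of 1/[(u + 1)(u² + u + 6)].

Cover-up at u = -1: A = 1/((-1)² + 1·(-1) + 6) = 1/6. Then B = -A = -1/6, C = -A·(1 - 1) = 0
Result: (1/6)/(u + 1) - ((1/6)u)/(u² + u + 6)


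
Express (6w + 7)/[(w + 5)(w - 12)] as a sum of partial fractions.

At w=-5: P = (6·(-5) + 7)/(-5 - 12) = 23/17. At w=12: Q = (6·12 + 7)/(12 + 5) = 79/17
Result: (23/17)/(w + 5) + (79/17)/(w - 12)


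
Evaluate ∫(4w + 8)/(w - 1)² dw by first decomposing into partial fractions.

Decompose: α = 4, β = 4·1 + 8 = 12, so (4w + 8)/(w - 1)² = 4/(w - 1) + 12/(w - 1)². Integrate: ∫ α/(w - 1) dw = 4 ln|(w - 1)|; ∫ β/(w - 1)² dw = -12/(w - 1). Sum: 4 ln|(w - 1)| - 12/(w - 1) + C


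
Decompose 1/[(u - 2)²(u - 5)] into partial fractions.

Cover-up at u=5: R = 1/(5 - 2)² = 1/9. Cover-up at u=2: Q = 1/(2 - 5) = -1/3. Comparing u² coeff: P = -R = -1/9
Result: (-1/9)/(u - 2) - (1/3)/(u - 2)² + (1/9)/(u - 5)


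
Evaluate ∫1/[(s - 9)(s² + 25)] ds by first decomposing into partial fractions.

Cover-up at s=9: α = 1/(9²+25) = 1/106. Coeff matching: β = -1/106, γ = -9/106. Decomposition: (1/106)/(s - 9) - ((1/106)s + 9/106)/(s² + 25). Integrate: linear → ln, quadratic → (1/2)ln + arctan: (1/106) ln|(s - 9)| - (1/212) ln(s² + 25) - (9/530) arctan(s/5) + C


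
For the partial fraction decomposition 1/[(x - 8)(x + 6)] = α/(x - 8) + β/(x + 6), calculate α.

Cover-up at x = 8: α = 1/(8 + 6) = 1/14


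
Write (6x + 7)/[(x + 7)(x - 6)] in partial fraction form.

At x=-7: P = (6·(-7) + 7)/(-7 - 6) = 35/13. At x=6: Q = (6·6 + 7)/(6 + 7) = 43/13
Result: (35/13)/(x + 7) + (43/13)/(x - 6)


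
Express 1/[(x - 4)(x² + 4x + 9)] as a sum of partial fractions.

Cover-up at x = 4: A = 1/(4² + 4·4 + 9) = 1/41. Then B = -A = -1/41, C = -A·(4 + 4) = -8/41
Result: (1/41)/(x - 4) - ((1/41)x + 8/41)/(x² + 4x + 9)


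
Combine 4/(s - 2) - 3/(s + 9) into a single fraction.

Common denominator (s - 2)(s + 9). Numerator: 4(s + 9) - 3(s - 2) = (4s + 36) - (3s - 6) = s + 42
Result: (s + 42)/[(s - 2)(s + 9)]


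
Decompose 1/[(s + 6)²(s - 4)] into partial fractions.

Cover-up at s=4: γ = 1/(4 + 6)² = 1/100. Cover-up at s=-6: β = 1/(-6 - 4) = -1/10. Comparing s² coeff: α = -γ = -1/100
Result: (-1/100)/(s + 6) - (1/10)/(s + 6)² + (1/100)/(s - 4)


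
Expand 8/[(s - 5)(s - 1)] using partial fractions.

8/(s - 5)(s - 1) = α/(s - 5) + β/(s - 1). α = 8/(5 - 1) = 2, β = 8/(1 - 5) = -2
Result: 2/(s - 5) - 2/(s - 1)


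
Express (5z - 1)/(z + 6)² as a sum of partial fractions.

(5z - 1) = A(z + 6) + B. At z = -6: B = 5·(-6) - 1 = -31. Coeff of z: A = 5
Result: 5/(z + 6) - 31/(z + 6)²


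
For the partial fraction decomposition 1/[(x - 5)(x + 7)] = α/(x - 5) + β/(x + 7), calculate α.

Cover-up at x = 5: α = 1/(5 + 7) = 1/12


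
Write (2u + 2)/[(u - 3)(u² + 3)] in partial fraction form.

At u=3: P = (2·3 + 2)/(3² + 3) = 2/3. Q = -P = -2/3, R = 2 - 3·P = 0
Result: (2/3)/(u - 3) - ((2/3)u)/(u² + 3)


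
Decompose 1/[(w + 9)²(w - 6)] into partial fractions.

Cover-up at w=6: R = 1/(6 + 9)² = 1/225. Cover-up at w=-9: Q = 1/(-9 - 6) = -1/15. Comparing w² coeff: P = -R = -1/225
Result: (-1/225)/(w + 9) - (1/15)/(w + 9)² + (1/225)/(w - 6)


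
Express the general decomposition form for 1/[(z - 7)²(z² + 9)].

Repeated linear + quadratic: P/(z - 7) + Q/(z - 7)² + (Rz + S)/(z² + 9)


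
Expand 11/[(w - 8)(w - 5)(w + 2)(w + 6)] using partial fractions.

Using Heaviside cover-up: (11/420)/(w - 8) - (1/21)/(w - 5) + (11/280)/(w + 2) - (1/56)/(w + 6)


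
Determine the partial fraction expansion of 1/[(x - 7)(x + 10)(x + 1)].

Using cover-up method: α = 1/136, β = 1/153, γ = -1/72
Result: (1/136)/(x - 7) + (1/153)/(x + 10) - (1/72)/(x + 1)


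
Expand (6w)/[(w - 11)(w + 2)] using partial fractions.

At w=11: α = (6·11 + 0)/(11 + 2) = 66/13. At w=-2: β = (6·(-2) + 0)/(-2 - 11) = 12/13
Result: (66/13)/(w - 11) + (12/13)/(w + 2)


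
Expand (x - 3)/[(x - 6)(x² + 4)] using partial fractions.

At x=6: A = (1·6 - 3)/(6² + 4) = 3/40. B = -A = -3/40, C = 1 - 6·A = 11/20
Result: (3/40)/(x - 6) - ((3/40)x - 11/20)/(x² + 4)


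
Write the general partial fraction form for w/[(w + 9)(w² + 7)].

Linear + irreducible quadratic: P/(w + 9) + (Qw + R)/(w² + 7)


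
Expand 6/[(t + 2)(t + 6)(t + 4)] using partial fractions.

Using cover-up method: α = 3/4, β = 3/4, γ = -3/2
Result: (3/4)/(t + 2) + (3/4)/(t + 6) - (3/2)/(t + 4)


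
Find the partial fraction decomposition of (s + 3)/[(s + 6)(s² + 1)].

At s=-6: A = (1·(-6) + 3)/((-6)² + 1) = -3/37. B = -A = 3/37, C = 1 - (-6)·A = 19/37
Result: (-3/37)/(s + 6) + ((3/37)s + 19/37)/(s² + 1)


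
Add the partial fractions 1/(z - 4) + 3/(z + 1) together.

Common denominator (z - 4)(z + 1). Numerator: 1(z + 1) + 3(z - 4) = (z + 1) + (3z - 12) = 4z - 11
Result: (4z - 11)/[(z - 4)(z + 1)]


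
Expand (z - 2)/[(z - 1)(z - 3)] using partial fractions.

At z=1: A = (1·1 - 2)/(1 - 3) = 1/2. At z=3: B = (1·3 - 2)/(3 - 1) = 1/2
Result: (1/2)/(z - 1) + (1/2)/(z - 3)


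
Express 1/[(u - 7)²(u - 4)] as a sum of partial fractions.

Cover-up at u=4: R = 1/(4 - 7)² = 1/9. Cover-up at u=7: Q = 1/(7 - 4) = 1/3. Comparing u² coeff: P = -R = -1/9
Result: (-1/9)/(u - 7) + (1/3)/(u - 7)² + (1/9)/(u - 4)


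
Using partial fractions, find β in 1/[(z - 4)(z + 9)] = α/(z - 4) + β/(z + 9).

Cover-up at z = -9: β = 1/(-9 - 4) = -1/13


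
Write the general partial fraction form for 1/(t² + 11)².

Repeated quadratic factor: (At + B)/(t² + 11) + (Ct + D)/(t² + 11)²


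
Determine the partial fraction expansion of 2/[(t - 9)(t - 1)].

2/(t - 9)(t - 1) = P/(t - 9) + Q/(t - 1). P = 2/(9 - 1) = 1/4, Q = 2/(1 - 9) = -1/4
Result: (1/4)/(t - 9) - (1/4)/(t - 1)


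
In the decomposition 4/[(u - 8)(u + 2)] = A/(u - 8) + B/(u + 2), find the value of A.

Cover-up at u = 8: A = 4/(8 + 2) = 4/10 = 2/5


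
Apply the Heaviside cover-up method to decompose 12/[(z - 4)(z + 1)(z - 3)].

Cover (z - 4), z=4: P = 12/[(4 + 1)(4 - 3)] = 12/5. Cover (z + 1), z=-1: Q = 12/[(-1 - 4)(-1 - 3)] = 3/5. Cover (z - 3), z=3: R = 12/[(3 - 4)(3 + 1)] = -3.
Result: (12/5)/(z - 4) + (3/5)/(z + 1) - 3/(z - 3)


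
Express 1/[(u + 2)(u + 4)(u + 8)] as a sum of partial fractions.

Using cover-up method: P = 1/12, Q = -1/8, R = 1/24
Result: (1/12)/(u + 2) - (1/8)/(u + 4) + (1/24)/(u + 8)


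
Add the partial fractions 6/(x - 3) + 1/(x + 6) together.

Common denominator (x - 3)(x + 6). Numerator: 6(x + 6) + 1(x - 3) = (6x + 36) + (x - 3) = 7x + 33
Result: (7x + 33)/[(x - 3)(x + 6)]


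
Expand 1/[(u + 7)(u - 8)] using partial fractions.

1/(u + 7)(u - 8) = A/(u + 7) + B/(u - 8). A = 1/(-7 - 8) = -1/15, B = 1/(8 + 7) = 1/15
Result: (-1/15)/(u + 7) + (1/15)/(u - 8)


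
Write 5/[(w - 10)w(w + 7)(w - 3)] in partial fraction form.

Using Heaviside cover-up: (1/238)/(w - 10) + (1/42)/w - (1/238)/(w + 7) - (1/42)/(w - 3)


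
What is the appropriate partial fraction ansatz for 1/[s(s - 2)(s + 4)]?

Three distinct linear factors: α/s + β/(s - 2) + γ/(s + 4)


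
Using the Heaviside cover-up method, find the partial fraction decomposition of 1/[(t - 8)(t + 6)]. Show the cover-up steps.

Cover (t - 8): set t=8, get A = 1/(8 + 6) = 1/14. Cover (t + 6): set t=-6, get B = 1/(-6 - 8) = -1/14.
Result: (1/14)/(t - 8) - (1/14)/(t + 6)


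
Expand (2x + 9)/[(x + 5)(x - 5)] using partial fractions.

At x=-5: A = (2·(-5) + 9)/(-5 - 5) = 1/10. At x=5: B = (2·5 + 9)/(5 + 5) = 19/10
Result: (1/10)/(x + 5) + (19/10)/(x - 5)


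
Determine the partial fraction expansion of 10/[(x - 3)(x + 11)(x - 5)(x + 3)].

Using Heaviside cover-up: (-5/84)/(x - 3) - (5/896)/(x + 11) + (5/128)/(x - 5) + (5/192)/(x + 3)


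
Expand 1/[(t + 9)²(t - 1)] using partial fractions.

Cover-up at t=1: γ = 1/(1 + 9)² = 1/100. Cover-up at t=-9: β = 1/(-9 - 1) = -1/10. Comparing t² coeff: α = -γ = -1/100
Result: (-1/100)/(t + 9) - (1/10)/(t + 9)² + (1/100)/(t - 1)


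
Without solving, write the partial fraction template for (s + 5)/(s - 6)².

Repeated linear factor: α/(s - 6) + β/(s - 6)²


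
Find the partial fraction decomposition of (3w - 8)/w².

(3w - 8) = αw + β. At w = 0: β = 3·0 - 8 = -8. Coeff of w: α = 3
Result: 3/w - 8/w²


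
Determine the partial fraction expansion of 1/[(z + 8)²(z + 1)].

Cover-up at z=-1: γ = 1/(-1 + 8)² = 1/49. Cover-up at z=-8: β = 1/(-8 + 1) = -1/7. Comparing z² coeff: α = -γ = -1/49
Result: (-1/49)/(z + 8) - (1/7)/(z + 8)² + (1/49)/(z + 1)


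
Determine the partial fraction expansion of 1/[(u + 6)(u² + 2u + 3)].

Cover-up at u = -6: α = 1/((-6)² + 2·(-6) + 3) = 1/27. Then β = -α = -1/27, γ = -α·(2 - 6) = 4/27
Result: (1/27)/(u + 6) - ((1/27)u - 4/27)/(u² + 2u + 3)


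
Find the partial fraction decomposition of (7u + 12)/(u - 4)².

(7u + 12) = α(u - 4) + β. At u = 4: β = 7·4 + 12 = 40. Coeff of u: α = 7
Result: 7/(u - 4) + 40/(u - 4)²


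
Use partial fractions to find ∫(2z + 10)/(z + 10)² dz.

Decompose: α = 2, β = 2·(-10) + 10 = -10, so (2z + 10)/(z + 10)² = 2/(z + 10) - 10/(z + 10)². Integrate: ∫ α/(z + 10) dz = 2 ln|(z + 10)|; ∫ β/(z + 10)² dz = 10/(z + 10). Sum: 2 ln|(z + 10)| + 10/(z + 10) + C


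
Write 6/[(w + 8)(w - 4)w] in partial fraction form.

Using cover-up method: A = 1/16, B = 1/8, C = -3/16
Result: (1/16)/(w + 8) + (1/8)/(w - 4) - (3/16)/w


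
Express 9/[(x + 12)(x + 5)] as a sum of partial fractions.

9/(x + 12)(x + 5) = α/(x + 12) + β/(x + 5). α = 9/(-12 + 5) = -9/7, β = 9/(-5 + 12) = 9/7
Result: (-9/7)/(x + 12) + (9/7)/(x + 5)


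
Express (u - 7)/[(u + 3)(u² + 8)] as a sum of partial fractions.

At u=-3: A = (1·(-3) - 7)/((-3)² + 8) = -10/17. B = -A = 10/17, C = 1 - (-3)·A = -13/17
Result: (-10/17)/(u + 3) + ((10/17)u - 13/17)/(u² + 8)


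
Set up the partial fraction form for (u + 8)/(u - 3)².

Repeated linear factor: A/(u - 3) + B/(u - 3)²


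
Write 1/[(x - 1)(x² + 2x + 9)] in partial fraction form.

Cover-up at x = 1: A = 1/(1² + 2·1 + 9) = 1/12. Then B = -A = -1/12, C = -A·(2 + 1) = -1/4
Result: (1/12)/(x - 1) - ((1/12)x + 1/4)/(x² + 2x + 9)


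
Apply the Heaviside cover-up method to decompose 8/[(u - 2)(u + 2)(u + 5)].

Cover (u - 2), u=2: α = 8/[(2 + 2)(2 + 5)] = 2/7. Cover (u + 2), u=-2: β = 8/[(-2 - 2)(-2 + 5)] = -2/3. Cover (u + 5), u=-5: γ = 8/[(-5 - 2)(-5 + 2)] = 8/21.
Result: (2/7)/(u - 2) - (2/3)/(u + 2) + (8/21)/(u + 5)


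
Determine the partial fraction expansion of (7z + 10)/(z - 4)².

(7z + 10) = A(z - 4) + B. At z = 4: B = 7·4 + 10 = 38. Coeff of z: A = 7
Result: 7/(z - 4) + 38/(z - 4)²


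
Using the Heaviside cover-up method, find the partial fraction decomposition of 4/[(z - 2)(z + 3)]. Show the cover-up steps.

Cover (z - 2): set z=2, get P = 4/(2 + 3) = 4/5. Cover (z + 3): set z=-3, get Q = 4/(-3 - 2) = -4/5.
Result: (4/5)/(z - 2) - (4/5)/(z + 3)


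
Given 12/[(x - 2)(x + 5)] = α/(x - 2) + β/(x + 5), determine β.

Cover-up at x = -5: β = 12/(-5 - 2) = -12/7


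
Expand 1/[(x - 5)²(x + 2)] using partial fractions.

Cover-up at x=-2: C = 1/(-2 - 5)² = 1/49. Cover-up at x=5: B = 1/(5 + 2) = 1/7. Comparing x² coeff: A = -C = -1/49
Result: (-1/49)/(x - 5) + (1/7)/(x - 5)² + (1/49)/(x + 2)


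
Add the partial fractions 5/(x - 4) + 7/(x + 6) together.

Common denominator (x - 4)(x + 6). Numerator: 5(x + 6) + 7(x - 4) = (5x + 30) + (7x - 28) = 12x + 2
Result: (12x + 2)/[(x - 4)(x + 6)]


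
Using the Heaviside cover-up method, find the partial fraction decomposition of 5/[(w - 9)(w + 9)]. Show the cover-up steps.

Cover (w - 9): set w=9, get A = 5/(9 + 9) = 5/18. Cover (w + 9): set w=-9, get B = 5/(-9 - 9) = -5/18.
Result: (5/18)/(w - 9) - (5/18)/(w + 9)


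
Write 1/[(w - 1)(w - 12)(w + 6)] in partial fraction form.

Using cover-up method: α = -1/77, β = 1/198, γ = 1/126
Result: (-1/77)/(w - 1) + (1/198)/(w - 12) + (1/126)/(w + 6)


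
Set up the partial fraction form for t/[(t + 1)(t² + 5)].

Linear + irreducible quadratic: α/(t + 1) + (βt + γ)/(t² + 5)


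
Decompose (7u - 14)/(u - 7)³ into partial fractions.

(7u - 14) = A(u - 7)² + B(u - 7) + C. At u = 7: C = 7·7 - 14 = 35. Coefficients: A = 0, B = 7
Result: 7/(u - 7)² + 35/(u - 7)³


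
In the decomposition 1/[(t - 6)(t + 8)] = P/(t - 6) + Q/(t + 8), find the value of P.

Cover-up at t = 6: P = 1/(6 + 8) = 1/14


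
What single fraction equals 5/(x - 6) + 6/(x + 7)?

Common denominator (x - 6)(x + 7). Numerator: 5(x + 7) + 6(x - 6) = (5x + 35) + (6x - 36) = 11x - 1
Result: (11x - 1)/[(x - 6)(x + 7)]


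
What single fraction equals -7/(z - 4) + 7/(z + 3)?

Common denominator (z - 4)(z + 3). Numerator: -7(z + 3) + 7(z - 4) = (-7z - 21) + (7z - 28) = -49
Result: (-49)/[(z - 4)(z + 3)]


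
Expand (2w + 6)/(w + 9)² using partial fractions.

(2w + 6) = P(w + 9) + Q. At w = -9: Q = 2·(-9) + 6 = -12. Coeff of w: P = 2
Result: 2/(w + 9) - 12/(w + 9)²


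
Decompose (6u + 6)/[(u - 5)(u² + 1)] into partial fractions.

At u=5: P = (6·5 + 6)/(5² + 1) = 18/13. Q = -P = -18/13, R = 6 - 5·P = -12/13
Result: (18/13)/(u - 5) - ((18/13)u + 12/13)/(u² + 1)


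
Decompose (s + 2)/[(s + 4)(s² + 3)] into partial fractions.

At s=-4: A = (1·(-4) + 2)/((-4)² + 3) = -2/19. B = -A = 2/19, C = 1 - (-4)·A = 11/19
Result: (-2/19)/(s + 4) + ((2/19)s + 11/19)/(s² + 3)


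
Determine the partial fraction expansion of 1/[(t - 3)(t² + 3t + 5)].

Cover-up at t = 3: A = 1/(3² + 3·3 + 5) = 1/23. Then B = -A = -1/23, C = -A·(3 + 3) = -6/23
Result: (1/23)/(t - 3) - ((1/23)t + 6/23)/(t² + 3t + 5)


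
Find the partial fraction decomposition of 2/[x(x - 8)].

2/x(x - 8) = A/x + B/(x - 8). A = 2/(0 - 8) = -1/4, B = 2/(8 - 0) = 1/4
Result: (-1/4)/x + (1/4)/(x - 8)


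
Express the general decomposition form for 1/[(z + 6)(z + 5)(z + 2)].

Three distinct linear factors: P/(z + 6) + Q/(z + 5) + R/(z + 2)


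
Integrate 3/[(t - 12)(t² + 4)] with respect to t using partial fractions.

Cover-up at t=12: P = 3/(12²+4) = 3/148. Coeff matching: Q = -3/148, R = -9/37. Decomposition: (3/148)/(t - 12) - ((3/148)t + 9/37)/(t² + 4). Integrate: linear → ln, quadratic → (1/2)ln + arctan: (3/148) ln|(t - 12)| - (3/296) ln(t² + 4) - (9/74) arctan(t/2) + C


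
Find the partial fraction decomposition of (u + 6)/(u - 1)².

(u + 6) = α(u - 1) + β. At u = 1: β = 1·1 + 6 = 7. Coeff of u: α = 1
Result: 1/(u - 1) + 7/(u - 1)²


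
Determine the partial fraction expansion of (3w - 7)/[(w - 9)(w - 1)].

At w=9: P = (3·9 - 7)/(9 - 1) = 5/2. At w=1: Q = (3·1 - 7)/(1 - 9) = 1/2
Result: (5/2)/(w - 9) + (1/2)/(w - 1)


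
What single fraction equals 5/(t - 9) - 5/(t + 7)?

Common denominator (t - 9)(t + 7). Numerator: 5(t + 7) - 5(t - 9) = (5t + 35) - (5t - 45) = 80
Result: (80)/[(t - 9)(t + 7)]


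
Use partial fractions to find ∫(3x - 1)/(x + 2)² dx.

Decompose: P = 3, Q = 3·(-2) - 1 = -7, so (3x - 1)/(x + 2)² = 3/(x + 2) - 7/(x + 2)². Integrate: ∫ P/(x + 2) dx = 3 ln|(x + 2)|; ∫ Q/(x + 2)² dx = 7/(x + 2). Sum: 3 ln|(x + 2)| + 7/(x + 2) + C


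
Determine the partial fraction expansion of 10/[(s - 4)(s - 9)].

10/(s - 4)(s - 9) = A/(s - 4) + B/(s - 9). A = 10/(4 - 9) = -2, B = 10/(9 - 4) = 2
Result: -2/(s - 4) + 2/(s - 9)


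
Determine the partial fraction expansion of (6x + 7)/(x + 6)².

(6x + 7) = α(x + 6) + β. At x = -6: β = 6·(-6) + 7 = -29. Coeff of x: α = 6
Result: 6/(x + 6) - 29/(x + 6)²


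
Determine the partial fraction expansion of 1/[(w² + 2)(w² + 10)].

Coefficient matching gives α = γ = 0, β = 1/(10-2) = 1/8, δ = -β = -1/8
Result: (1/8)/(w² + 2) - (1/8)/(w² + 10)


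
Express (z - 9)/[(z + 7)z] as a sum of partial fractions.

At z=-7: A = (1·(-7) - 9)/(-7 - 0) = 16/7. At z=0: B = (1·0 - 9)/(0 + 7) = -9/7
Result: (16/7)/(z + 7) - (9/7)/z


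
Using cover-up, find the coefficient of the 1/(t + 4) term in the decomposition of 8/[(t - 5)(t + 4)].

Cover (t + 4), set t=-4: 8/((t - 5) at t=-4) = 8/(-9) = -8/9


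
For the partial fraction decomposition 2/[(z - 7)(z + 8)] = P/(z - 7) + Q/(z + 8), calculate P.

Cover-up at z = 7: P = 2/(7 + 8) = 2/15


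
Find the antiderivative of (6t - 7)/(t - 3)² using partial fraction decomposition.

Decompose: P = 6, Q = 6·3 - 7 = 11, so (6t - 7)/(t - 3)² = 6/(t - 3) + 11/(t - 3)². Integrate: ∫ P/(t - 3) dt = 6 ln|(t - 3)|; ∫ Q/(t - 3)² dt = -11/(t - 3). Sum: 6 ln|(t - 3)| - 11/(t - 3) + C


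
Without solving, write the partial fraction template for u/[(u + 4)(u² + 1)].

Linear + irreducible quadratic: P/(u + 4) + (Qu + R)/(u² + 1)


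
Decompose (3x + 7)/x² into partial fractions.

(3x + 7) = Ax + B. At x = 0: B = 3·0 + 7 = 7. Coeff of x: A = 3
Result: 3/x + 7/x²


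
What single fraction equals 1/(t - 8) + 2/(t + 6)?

Common denominator (t - 8)(t + 6). Numerator: 1(t + 6) + 2(t - 8) = (t + 6) + (2t - 16) = 3t - 10
Result: (3t - 10)/[(t - 8)(t + 6)]


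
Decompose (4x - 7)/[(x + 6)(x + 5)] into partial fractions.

At x=-6: P = (4·(-6) - 7)/(-6 + 5) = 31. At x=-5: Q = (4·(-5) - 7)/(-5 + 6) = -27
Result: 31/(x + 6) - 27/(x + 5)


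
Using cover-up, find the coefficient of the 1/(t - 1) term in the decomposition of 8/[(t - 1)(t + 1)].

Cover (t - 1), set t=1: 8/((t + 1) at t=1) = 8/(2) = 4


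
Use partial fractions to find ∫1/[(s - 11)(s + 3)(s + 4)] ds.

Cover-up: α = 1/210, β = -1/14, γ = 1/15. Decomposition: (1/210)/(s - 11) - (1/14)/(s + 3) + (1/15)/(s + 4). Integrate each term: (1/210) ln|(s - 11)| - (1/14) ln|(s + 3)| + (1/15) ln|(s + 4)| + C


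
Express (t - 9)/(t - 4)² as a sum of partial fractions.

(t - 9) = P(t - 4) + Q. At t = 4: Q = 1·4 - 9 = -5. Coeff of t: P = 1
Result: 1/(t - 4) - 5/(t - 4)²


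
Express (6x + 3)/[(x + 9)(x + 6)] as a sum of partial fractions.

At x=-9: α = (6·(-9) + 3)/(-9 + 6) = 17. At x=-6: β = (6·(-6) + 3)/(-6 + 9) = -11
Result: 17/(x + 9) - 11/(x + 6)


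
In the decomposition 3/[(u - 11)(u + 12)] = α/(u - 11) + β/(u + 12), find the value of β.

Cover-up at u = -12: β = 3/(-12 - 11) = -3/23


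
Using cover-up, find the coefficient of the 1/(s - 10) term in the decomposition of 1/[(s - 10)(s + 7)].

Cover (s - 10), set s=10: 1/((s + 7) at s=10) = 1/(17) = 1/17


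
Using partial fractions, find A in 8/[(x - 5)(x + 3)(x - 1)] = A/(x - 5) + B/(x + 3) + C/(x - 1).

Cover-up at x = 5: A = 8/[(5 + 3)(5 - 1)] = 8/[(8)(4)] = 8/32 = 1/4


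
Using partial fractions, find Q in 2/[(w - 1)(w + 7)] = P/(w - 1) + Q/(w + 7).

Cover-up at w = -7: Q = 2/(-7 - 1) = -2/8 = -1/4


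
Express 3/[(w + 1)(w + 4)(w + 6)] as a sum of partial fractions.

Using cover-up method: α = 1/5, β = -1/2, γ = 3/10
Result: (1/5)/(w + 1) - (1/2)/(w + 4) + (3/10)/(w + 6)


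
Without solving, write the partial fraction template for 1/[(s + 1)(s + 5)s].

Three distinct linear factors: P/(s + 1) + Q/(s + 5) + R/s


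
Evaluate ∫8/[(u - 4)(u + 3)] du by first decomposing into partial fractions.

Decompose: 8/[(u - 4)(u + 3)] = (8/7)/(u - 4) - (8/7)/(u + 3). Integrate each term: (8/7) ln|(u - 4)| - (8/7) ln|(u + 3)| + C


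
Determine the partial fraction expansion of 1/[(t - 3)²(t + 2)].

Cover-up at t=-2: γ = 1/(-2 - 3)² = 1/25. Cover-up at t=3: β = 1/(3 + 2) = 1/5. Comparing t² coeff: α = -γ = -1/25
Result: (-1/25)/(t - 3) + (1/5)/(t - 3)² + (1/25)/(t + 2)


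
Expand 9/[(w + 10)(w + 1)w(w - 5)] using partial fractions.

Using Heaviside cover-up: (-1/150)/(w + 10) + (1/6)/(w + 1) - (9/50)/w + (1/50)/(w - 5)


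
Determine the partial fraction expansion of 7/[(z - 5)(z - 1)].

7/(z - 5)(z - 1) = P/(z - 5) + Q/(z - 1). P = 7/(5 - 1) = 7/4, Q = 7/(1 - 5) = -7/4
Result: (7/4)/(z - 5) - (7/4)/(z - 1)


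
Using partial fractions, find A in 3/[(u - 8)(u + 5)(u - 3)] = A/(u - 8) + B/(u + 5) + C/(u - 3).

Cover-up at u = 8: A = 3/[(8 + 5)(8 - 3)] = 3/[(13)(5)] = 3/65


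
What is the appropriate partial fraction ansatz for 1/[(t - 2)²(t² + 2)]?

Repeated linear + quadratic: α/(t - 2) + β/(t - 2)² + (γt + δ)/(t² + 2)


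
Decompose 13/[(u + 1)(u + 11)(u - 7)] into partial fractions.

Using cover-up method: α = -13/80, β = 13/180, γ = 13/144
Result: (-13/80)/(u + 1) + (13/180)/(u + 11) + (13/144)/(u - 7)


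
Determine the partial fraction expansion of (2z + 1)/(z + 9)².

(2z + 1) = A(z + 9) + B. At z = -9: B = 2·(-9) + 1 = -17. Coeff of z: A = 2
Result: 2/(z + 9) - 17/(z + 9)²


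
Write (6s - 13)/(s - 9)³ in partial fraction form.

(6s - 13) = α(s - 9)² + β(s - 9) + γ. At s = 9: γ = 6·9 - 13 = 41. Coefficients: α = 0, β = 6
Result: 6/(s - 9)² + 41/(s - 9)³


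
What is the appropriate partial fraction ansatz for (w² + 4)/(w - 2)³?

Repeated linear factor (power 3): α/(w - 2) + β/(w - 2)² + γ/(w - 2)³


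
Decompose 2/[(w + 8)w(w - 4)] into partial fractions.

Using cover-up method: α = 1/48, β = -1/16, γ = 1/24
Result: (1/48)/(w + 8) - (1/16)/w + (1/24)/(w - 4)


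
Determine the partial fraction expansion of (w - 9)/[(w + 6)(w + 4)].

At w=-6: A = (1·(-6) - 9)/(-6 + 4) = 15/2. At w=-4: B = (1·(-4) - 9)/(-4 + 6) = -13/2
Result: (15/2)/(w + 6) - (13/2)/(w + 4)


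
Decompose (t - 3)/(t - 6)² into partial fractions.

(t - 3) = A(t - 6) + B. At t = 6: B = 1·6 - 3 = 3. Coeff of t: A = 1
Result: 1/(t - 6) + 3/(t - 6)²


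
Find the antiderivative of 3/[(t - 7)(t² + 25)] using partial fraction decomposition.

Cover-up at t=7: α = 3/(7²+25) = 3/74. Coeff matching: β = -3/74, γ = -21/74. Decomposition: (3/74)/(t - 7) - ((3/74)t + 21/74)/(t² + 25). Integrate: linear → ln, quadratic → (1/2)ln + arctan: (3/74) ln|(t - 7)| - (3/148) ln(t² + 25) - (21/370) arctan(t/5) + C


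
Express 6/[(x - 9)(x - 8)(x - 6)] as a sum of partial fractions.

Using cover-up method: P = 2, Q = -3, R = 1
Result: 2/(x - 9) - 3/(x - 8) + 1/(x - 6)


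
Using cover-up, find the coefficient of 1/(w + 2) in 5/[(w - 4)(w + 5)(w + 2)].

Cover (w + 2), set w=-2: 5/[(-2 - 4)(-2 + 5)] = -5/18


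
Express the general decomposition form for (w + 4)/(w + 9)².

Repeated linear factor: α/(w + 9) + β/(w + 9)²


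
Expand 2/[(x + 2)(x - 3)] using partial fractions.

2/(x + 2)(x - 3) = A/(x + 2) + B/(x - 3). A = 2/(-2 - 3) = -2/5, B = 2/(3 + 2) = 2/5
Result: (-2/5)/(x + 2) + (2/5)/(x - 3)


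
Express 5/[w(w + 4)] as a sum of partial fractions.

5/w(w + 4) = P/w + Q/(w + 4). P = 5/(0 + 4) = 5/4, Q = 5/(-4 - 0) = -5/4
Result: (5/4)/w - (5/4)/(w + 4)


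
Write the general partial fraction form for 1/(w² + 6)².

Repeated quadratic factor: (Pw + Q)/(w² + 6) + (Rw + S)/(w² + 6)²


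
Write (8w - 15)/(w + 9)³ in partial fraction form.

(8w - 15) = α(w + 9)² + β(w + 9) + γ. At w = -9: γ = 8·(-9) - 15 = -87. Coefficients: α = 0, β = 8
Result: 8/(w + 9)² - 87/(w + 9)³


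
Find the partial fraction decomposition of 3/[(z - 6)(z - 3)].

3/(z - 6)(z - 3) = P/(z - 6) + Q/(z - 3). P = 3/(6 - 3) = 1, Q = 3/(3 - 6) = -1
Result: 1/(z - 6) - 1/(z - 3)


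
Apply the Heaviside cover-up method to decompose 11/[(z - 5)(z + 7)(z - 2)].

Cover (z - 5), z=5: A = 11/[(5 + 7)(5 - 2)] = 11/36. Cover (z + 7), z=-7: B = 11/[(-7 - 5)(-7 - 2)] = 11/108. Cover (z - 2), z=2: C = 11/[(2 - 5)(2 + 7)] = -11/27.
Result: (11/36)/(z - 5) + (11/108)/(z + 7) - (11/27)/(z - 2)


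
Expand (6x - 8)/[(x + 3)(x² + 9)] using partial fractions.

At x=-3: A = (6·(-3) - 8)/((-3)² + 9) = -13/9. B = -A = 13/9, C = 6 - (-3)·A = 5/3
Result: (-13/9)/(x + 3) + ((13/9)x + 5/3)/(x² + 9)


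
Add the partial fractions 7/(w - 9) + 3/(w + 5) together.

Common denominator (w - 9)(w + 5). Numerator: 7(w + 5) + 3(w - 9) = (7w + 35) + (3w - 27) = 10w + 8
Result: (10w + 8)/[(w - 9)(w + 5)]


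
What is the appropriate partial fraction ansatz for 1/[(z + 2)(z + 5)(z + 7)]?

Three distinct linear factors: α/(z + 2) + β/(z + 5) + γ/(z + 7)


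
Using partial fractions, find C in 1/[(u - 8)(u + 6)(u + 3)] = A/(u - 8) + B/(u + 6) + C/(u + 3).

Cover-up at u = -3: C = 1/[(-3 - 8)(-3 + 6)] = 1/[(-11)(3)] = -1/33


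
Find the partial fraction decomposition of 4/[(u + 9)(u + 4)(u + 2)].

Using cover-up method: A = 4/35, B = -2/5, C = 2/7
Result: (4/35)/(u + 9) - (2/5)/(u + 4) + (2/7)/(u + 2)


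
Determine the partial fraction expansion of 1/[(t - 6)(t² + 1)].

Cover-up at t = 6: P = 1/(6² + 1) = 1/37. Then Q = -P = -1/37, R = -P·(0 + 6) = -6/37
Result: (1/37)/(t - 6) - ((1/37)t + 6/37)/(t² + 1)


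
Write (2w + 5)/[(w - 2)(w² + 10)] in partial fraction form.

At w=2: α = (2·2 + 5)/(2² + 10) = 9/14. β = -α = -9/14, γ = 2 - 2·α = 5/7
Result: (9/14)/(w - 2) - ((9/14)w - 5/7)/(w² + 10)


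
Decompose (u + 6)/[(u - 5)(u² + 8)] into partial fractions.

At u=5: A = (1·5 + 6)/(5² + 8) = 1/3. B = -A = -1/3, C = 1 - 5·A = -2/3
Result: (1/3)/(u - 5) - ((1/3)u + 2/3)/(u² + 8)


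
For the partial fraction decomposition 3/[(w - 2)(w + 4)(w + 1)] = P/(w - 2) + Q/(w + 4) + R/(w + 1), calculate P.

Cover-up at w = 2: P = 3/[(2 + 4)(2 + 1)] = 3/[(6)(3)] = 3/18 = 1/6


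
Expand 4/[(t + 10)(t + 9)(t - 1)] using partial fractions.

Using cover-up method: P = 4/11, Q = -2/5, R = 2/55
Result: (4/11)/(t + 10) - (2/5)/(t + 9) + (2/55)/(t - 1)


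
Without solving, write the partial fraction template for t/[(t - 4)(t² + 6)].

Linear + irreducible quadratic: A/(t - 4) + (Bt + C)/(t² + 6)


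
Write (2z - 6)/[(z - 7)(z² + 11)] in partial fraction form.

At z=7: A = (2·7 - 6)/(7² + 11) = 2/15. B = -A = -2/15, C = 2 - 7·A = 16/15
Result: (2/15)/(z - 7) - ((2/15)z - 16/15)/(z² + 11)


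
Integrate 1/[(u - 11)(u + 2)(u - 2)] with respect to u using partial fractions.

Cover-up: A = 1/117, B = 1/52, C = -1/36. Decomposition: (1/117)/(u - 11) + (1/52)/(u + 2) - (1/36)/(u - 2). Integrate each term: (1/117) ln|(u - 11)| + (1/52) ln|(u + 2)| - (1/36) ln|(u - 2)| + C


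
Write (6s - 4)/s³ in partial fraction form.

(6s - 4) = As² + Bs + C. At s = 0: C = 6·0 - 4 = -4. Coefficients: A = 0, B = 6
Result: 6/s² - 4/s³


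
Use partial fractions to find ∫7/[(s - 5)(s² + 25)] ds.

Cover-up at s=5: P = 7/(5²+25) = 7/50. Coeff matching: Q = -7/50, R = -7/10. Decomposition: (7/50)/(s - 5) - ((7/50)s + 7/10)/(s² + 25). Integrate: linear → ln, quadratic → (1/2)ln + arctan: (7/50) ln|(s - 5)| - (7/100) ln(s² + 25) - (7/50) arctan(s/5) + C


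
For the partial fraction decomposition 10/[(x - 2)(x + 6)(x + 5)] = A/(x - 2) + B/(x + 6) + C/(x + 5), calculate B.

Cover-up at x = -6: B = 10/[(-6 - 2)(-6 + 5)] = 10/[(-8)(-1)] = 10/8 = 5/4


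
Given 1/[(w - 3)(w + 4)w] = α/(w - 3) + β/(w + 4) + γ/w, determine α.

Cover-up at w = 3: α = 1/[(3 + 4)(3 - 0)] = 1/[(7)(3)] = 1/21


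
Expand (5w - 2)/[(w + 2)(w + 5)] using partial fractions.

At w=-2: P = (5·(-2) - 2)/(-2 + 5) = -4. At w=-5: Q = (5·(-5) - 2)/(-5 + 2) = 9
Result: -4/(w + 2) + 9/(w + 5)


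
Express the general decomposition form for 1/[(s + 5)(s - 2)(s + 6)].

Three distinct linear factors: A/(s + 5) + B/(s - 2) + C/(s + 6)


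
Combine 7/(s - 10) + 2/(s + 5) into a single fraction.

Common denominator (s - 10)(s + 5). Numerator: 7(s + 5) + 2(s - 10) = (7s + 35) + (2s - 20) = 9s + 15
Result: (9s + 15)/[(s - 10)(s + 5)]


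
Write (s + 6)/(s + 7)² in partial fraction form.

(s + 6) = A(s + 7) + B. At s = -7: B = 1·(-7) + 6 = -1. Coeff of s: A = 1
Result: 1/(s + 7) - 1/(s + 7)²


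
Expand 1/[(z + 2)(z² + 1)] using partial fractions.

Cover-up at z = -2: A = 1/((-2)² + 1) = 1/5. Then B = -A = -1/5, C = -A·(0 - 2) = 2/5
Result: (1/5)/(z + 2) - ((1/5)z - 2/5)/(z² + 1)


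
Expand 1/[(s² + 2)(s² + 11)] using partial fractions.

Coefficient matching gives A = C = 0, B = 1/(11-2) = 1/9, D = -B = -1/9
Result: (1/9)/(s² + 2) - (1/9)/(s² + 11)


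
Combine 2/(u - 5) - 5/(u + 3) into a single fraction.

Common denominator (u - 5)(u + 3). Numerator: 2(u + 3) - 5(u - 5) = (2u + 6) - (5u - 25) = -3u + 31
Result: (-3u + 31)/[(u - 5)(u + 3)]


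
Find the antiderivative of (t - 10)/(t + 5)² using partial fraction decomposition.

Decompose: α = 1, β = 1·(-5) - 10 = -15, so (t - 10)/(t + 5)² = 1/(t + 5) - 15/(t + 5)². Integrate: ∫ α/(t + 5) dt = ln|(t + 5)|; ∫ β/(t + 5)² dt = 15/(t + 5). Sum: ln|(t + 5)| + 15/(t + 5) + C


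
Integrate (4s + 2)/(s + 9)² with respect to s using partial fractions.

Decompose: P = 4, Q = 4·(-9) + 2 = -34, so (4s + 2)/(s + 9)² = 4/(s + 9) - 34/(s + 9)². Integrate: ∫ P/(s + 9) ds = 4 ln|(s + 9)|; ∫ Q/(s + 9)² ds = 34/(s + 9). Sum: 4 ln|(s + 9)| + 34/(s + 9) + C


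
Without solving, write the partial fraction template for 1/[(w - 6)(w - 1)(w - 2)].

Three distinct linear factors: P/(w - 6) + Q/(w - 1) + R/(w - 2)


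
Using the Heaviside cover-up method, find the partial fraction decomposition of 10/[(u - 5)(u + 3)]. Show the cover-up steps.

Cover (u - 5): set u=5, get A = 10/(5 + 3) = 5/4. Cover (u + 3): set u=-3, get B = 10/(-3 - 5) = -5/4.
Result: (5/4)/(u - 5) - (5/4)/(u + 3)


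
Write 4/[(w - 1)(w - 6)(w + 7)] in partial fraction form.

Using cover-up method: P = -1/10, Q = 4/65, R = 1/26
Result: (-1/10)/(w - 1) + (4/65)/(w - 6) + (1/26)/(w + 7)


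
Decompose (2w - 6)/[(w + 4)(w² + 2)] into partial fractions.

At w=-4: P = (2·(-4) - 6)/((-4)² + 2) = -7/9. Q = -P = 7/9, R = 2 - (-4)·P = -10/9
Result: (-7/9)/(w + 4) + ((7/9)w - 10/9)/(w² + 2)


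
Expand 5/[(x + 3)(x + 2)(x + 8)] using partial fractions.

Using cover-up method: A = -1, B = 5/6, C = 1/6
Result: -1/(x + 3) + (5/6)/(x + 2) + (1/6)/(x + 8)


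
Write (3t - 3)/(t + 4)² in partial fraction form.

(3t - 3) = P(t + 4) + Q. At t = -4: Q = 3·(-4) - 3 = -15. Coeff of t: P = 3
Result: 3/(t + 4) - 15/(t + 4)²


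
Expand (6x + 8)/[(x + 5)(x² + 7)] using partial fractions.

At x=-5: α = (6·(-5) + 8)/((-5)² + 7) = -11/16. β = -α = 11/16, γ = 6 - (-5)·α = 41/16
Result: (-11/16)/(x + 5) + ((11/16)x + 41/16)/(x² + 7)


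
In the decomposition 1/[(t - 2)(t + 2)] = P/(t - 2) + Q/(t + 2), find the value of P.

Cover-up at t = 2: P = 1/(2 + 2) = 1/4


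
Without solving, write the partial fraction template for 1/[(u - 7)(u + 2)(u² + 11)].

Two linear + quadratic: α/(u - 7) + β/(u + 2) + (γu + δ)/(u² + 11)


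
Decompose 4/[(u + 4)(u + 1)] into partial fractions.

4/(u + 4)(u + 1) = A/(u + 4) + B/(u + 1). A = 4/(-4 + 1) = -4/3, B = 4/(-1 + 4) = 4/3
Result: (-4/3)/(u + 4) + (4/3)/(u + 1)


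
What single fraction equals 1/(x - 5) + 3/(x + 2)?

Common denominator (x - 5)(x + 2). Numerator: 1(x + 2) + 3(x - 5) = (x + 2) + (3x - 15) = 4x - 13
Result: (4x - 13)/[(x - 5)(x + 2)]


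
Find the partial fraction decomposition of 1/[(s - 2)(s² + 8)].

Cover-up at s = 2: P = 1/(2² + 8) = 1/12. Then Q = -P = -1/12, R = -P·(0 + 2) = -1/6
Result: (1/12)/(s - 2) - ((1/12)s + 1/6)/(s² + 8)


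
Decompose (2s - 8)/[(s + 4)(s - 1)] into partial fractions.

At s=-4: α = (2·(-4) - 8)/(-4 - 1) = 16/5. At s=1: β = (2·1 - 8)/(1 + 4) = -6/5
Result: (16/5)/(s + 4) - (6/5)/(s - 1)


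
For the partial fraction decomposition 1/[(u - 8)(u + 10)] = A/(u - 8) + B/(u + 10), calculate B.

Cover-up at u = -10: B = 1/(-10 - 8) = -1/18


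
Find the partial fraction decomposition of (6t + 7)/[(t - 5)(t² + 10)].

At t=5: P = (6·5 + 7)/(5² + 10) = 37/35. Q = -P = -37/35, R = 6 - 5·P = 5/7
Result: (37/35)/(t - 5) - ((37/35)t - 5/7)/(t² + 10)


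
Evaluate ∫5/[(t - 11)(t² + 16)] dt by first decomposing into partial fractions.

Cover-up at t=11: α = 5/(11²+16) = 5/137. Coeff matching: β = -5/137, γ = -55/137. Decomposition: (5/137)/(t - 11) - ((5/137)t + 55/137)/(t² + 16). Integrate: linear → ln, quadratic → (1/2)ln + arctan: (5/137) ln|(t - 11)| - (5/274) ln(t² + 16) - (55/548) arctan(t/4) + C


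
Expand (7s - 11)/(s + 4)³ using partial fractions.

(7s - 11) = P(s + 4)² + Q(s + 4) + R. At s = -4: R = 7·(-4) - 11 = -39. Coefficients: P = 0, Q = 7
Result: 7/(s + 4)² - 39/(s + 4)³


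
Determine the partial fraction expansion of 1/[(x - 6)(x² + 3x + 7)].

Cover-up at x = 6: P = 1/(6² + 3·6 + 7) = 1/61. Then Q = -P = -1/61, R = -P·(3 + 6) = -9/61
Result: (1/61)/(x - 6) - ((1/61)x + 9/61)/(x² + 3x + 7)


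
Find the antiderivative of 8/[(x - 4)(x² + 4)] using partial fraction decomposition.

Cover-up at x=4: A = 8/(4²+4) = 2/5. Coeff matching: B = -2/5, C = -8/5. Decomposition: (2/5)/(x - 4) - ((2/5)x + 8/5)/(x² + 4). Integrate: linear → ln, quadratic → (1/2)ln + arctan: (2/5) ln|(x - 4)| - (1/5) ln(x² + 4) - (4/5) arctan(x/2) + C


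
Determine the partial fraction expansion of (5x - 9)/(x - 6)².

(5x - 9) = A(x - 6) + B. At x = 6: B = 5·6 - 9 = 21. Coeff of x: A = 5
Result: 5/(x - 6) + 21/(x - 6)²


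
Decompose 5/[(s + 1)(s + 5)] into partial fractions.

5/(s + 1)(s + 5) = α/(s + 1) + β/(s + 5). α = 5/(-1 + 5) = 5/4, β = 5/(-5 + 1) = -5/4
Result: (5/4)/(s + 1) - (5/4)/(s + 5)


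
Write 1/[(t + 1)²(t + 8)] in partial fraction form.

Cover-up at t=-8: γ = 1/(-8 + 1)² = 1/49. Cover-up at t=-1: β = 1/(-1 + 8) = 1/7. Comparing t² coeff: α = -γ = -1/49
Result: (-1/49)/(t + 1) + (1/7)/(t + 1)² + (1/49)/(t + 8)


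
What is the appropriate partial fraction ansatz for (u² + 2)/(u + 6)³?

Repeated linear factor (power 3): α/(u + 6) + β/(u + 6)² + γ/(u + 6)³


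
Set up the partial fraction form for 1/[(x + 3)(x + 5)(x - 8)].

Three distinct linear factors: P/(x + 3) + Q/(x + 5) + R/(x - 8)


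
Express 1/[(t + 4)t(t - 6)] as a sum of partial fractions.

Using cover-up method: P = 1/40, Q = -1/24, R = 1/60
Result: (1/40)/(t + 4) - (1/24)/t + (1/60)/(t - 6)


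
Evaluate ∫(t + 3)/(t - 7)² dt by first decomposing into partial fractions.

Decompose: P = 1, Q = 1·7 + 3 = 10, so (t + 3)/(t - 7)² = 1/(t - 7) + 10/(t - 7)². Integrate: ∫ P/(t - 7) dt = ln|(t - 7)|; ∫ Q/(t - 7)² dt = -10/(t - 7). Sum: ln|(t - 7)| - 10/(t - 7) + C


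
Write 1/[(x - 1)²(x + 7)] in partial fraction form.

Cover-up at x=-7: C = 1/(-7 - 1)² = 1/64. Cover-up at x=1: B = 1/(1 + 7) = 1/8. Comparing x² coeff: A = -C = -1/64
Result: (-1/64)/(x - 1) + (1/8)/(x - 1)² + (1/64)/(x + 7)


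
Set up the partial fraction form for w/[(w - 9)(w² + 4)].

Linear + irreducible quadratic: A/(w - 9) + (Bw + C)/(w² + 4)


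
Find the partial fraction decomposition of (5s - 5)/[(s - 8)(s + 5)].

At s=8: P = (5·8 - 5)/(8 + 5) = 35/13. At s=-5: Q = (5·(-5) - 5)/(-5 - 8) = 30/13
Result: (35/13)/(s - 8) + (30/13)/(s + 5)


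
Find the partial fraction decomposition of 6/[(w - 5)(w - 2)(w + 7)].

Using cover-up method: A = 1/6, B = -2/9, C = 1/18
Result: (1/6)/(w - 5) - (2/9)/(w - 2) + (1/18)/(w + 7)


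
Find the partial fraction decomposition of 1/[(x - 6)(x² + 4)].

Cover-up at x = 6: P = 1/(6² + 4) = 1/40. Then Q = -P = -1/40, R = -P·(0 + 6) = -3/20
Result: (1/40)/(x - 6) - ((1/40)x + 3/20)/(x² + 4)
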